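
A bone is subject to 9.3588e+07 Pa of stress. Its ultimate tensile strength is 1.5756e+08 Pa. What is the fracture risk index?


FRI = applied / ultimate
FRI = 9.3588e+07 / 1.5756e+08
FRI = 0.5940


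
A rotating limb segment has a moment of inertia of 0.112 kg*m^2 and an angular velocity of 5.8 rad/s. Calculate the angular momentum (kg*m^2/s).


L = I * omega
L = 0.112 * 5.8
L = 0.6496


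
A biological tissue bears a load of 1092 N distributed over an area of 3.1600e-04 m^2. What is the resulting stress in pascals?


stress = F / A
stress = 1092 / 3.1600e-04
stress = 3.4557e+06


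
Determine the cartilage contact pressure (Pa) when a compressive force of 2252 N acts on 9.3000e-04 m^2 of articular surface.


P = F / A
P = 2252 / 9.3000e-04
P = 2.4215e+06


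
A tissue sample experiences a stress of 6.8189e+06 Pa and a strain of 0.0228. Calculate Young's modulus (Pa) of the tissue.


E = stress / strain
E = 6.8189e+06 / 0.0228
E = 2.9907e+08


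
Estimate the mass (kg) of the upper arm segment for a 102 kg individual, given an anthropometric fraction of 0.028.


m_segment = body_mass * fraction
m_segment = 102 * 0.028
m_segment = 2.8560


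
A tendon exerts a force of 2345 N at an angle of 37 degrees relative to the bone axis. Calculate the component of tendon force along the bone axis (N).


F_eff = F_tendon * cos(theta)
theta = 37 deg = 0.6458 rad
cos(theta) = 0.7986
F_eff = 2345 * 0.7986
F_eff = 1872.8003


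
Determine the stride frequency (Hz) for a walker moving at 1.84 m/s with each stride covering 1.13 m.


f = v / stride_length
f = 1.84 / 1.13
f = 1.6283


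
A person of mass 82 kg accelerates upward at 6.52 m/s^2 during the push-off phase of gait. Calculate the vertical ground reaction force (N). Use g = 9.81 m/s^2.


GRF = m * (g + a)
GRF = 82 * (9.81 + 6.52)
GRF = 82 * 16.3300
GRF = 1339.0600


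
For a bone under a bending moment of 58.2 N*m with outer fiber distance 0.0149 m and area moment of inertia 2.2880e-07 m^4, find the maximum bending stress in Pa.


sigma = M * c / I
sigma = 58.2 * 0.0149 / 2.2880e-07
M * c = 0.8672
sigma = 3.7901e+06


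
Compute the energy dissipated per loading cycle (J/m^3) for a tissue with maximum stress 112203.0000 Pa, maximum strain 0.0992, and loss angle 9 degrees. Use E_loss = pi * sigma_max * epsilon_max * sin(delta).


E_loss = pi * sigma_max * epsilon_max * sin(delta)
delta = 9 deg = 0.1571 rad
sin(delta) = 0.1564
E_loss = pi * 112203.0000 * 0.0992 * 0.1564
E_loss = 5470.1402


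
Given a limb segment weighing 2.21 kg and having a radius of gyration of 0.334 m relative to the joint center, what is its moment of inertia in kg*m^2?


I = m * k^2
I = 2.21 * 0.334^2
k^2 = 0.1116
I = 0.2465


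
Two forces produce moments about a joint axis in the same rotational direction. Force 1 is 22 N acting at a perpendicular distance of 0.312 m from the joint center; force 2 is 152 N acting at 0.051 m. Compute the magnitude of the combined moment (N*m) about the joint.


M = F1 * d1 + F2 * d2
M = 22 * 0.312 + 152 * 0.051
M = 6.8640 + 7.7520
M = 14.6160


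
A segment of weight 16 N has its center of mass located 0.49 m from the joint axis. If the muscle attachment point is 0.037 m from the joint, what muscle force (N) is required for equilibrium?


F_muscle = W * d_load / d_muscle
F_muscle = 16 * 0.49 / 0.037
Numerator = 7.8400
F_muscle = 211.8919


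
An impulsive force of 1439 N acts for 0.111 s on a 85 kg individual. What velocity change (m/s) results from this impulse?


J = F * dt = 1439 * 0.111 = 159.7290 N*s
delta_v = J / m
delta_v = 159.7290 / 85
delta_v = 1.8792


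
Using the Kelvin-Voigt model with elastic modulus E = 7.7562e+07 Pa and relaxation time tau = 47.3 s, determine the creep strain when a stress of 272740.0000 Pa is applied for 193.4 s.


epsilon(t) = (sigma/E) * (1 - exp(-t/tau))
sigma/E = 272740.0000 / 7.7562e+07 = 0.0035
exp(-t/tau) = exp(-193.4 / 47.3) = 0.0168
epsilon = 0.0035 * (1 - 0.0168)
epsilon = 0.0035


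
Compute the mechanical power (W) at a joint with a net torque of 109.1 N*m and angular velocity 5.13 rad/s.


P = M * omega
P = 109.1 * 5.13
P = 559.6830


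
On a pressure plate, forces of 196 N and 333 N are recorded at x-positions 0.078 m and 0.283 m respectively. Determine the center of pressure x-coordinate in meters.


COP_x = (F1*x1 + F2*x2) / (F1 + F2)
COP_x = (196*0.078 + 333*0.283) / (196 + 333)
Numerator = 109.5270
Denominator = 529
COP_x = 0.2070


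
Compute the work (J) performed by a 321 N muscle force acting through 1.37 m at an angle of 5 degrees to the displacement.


W = F * d * cos(theta)
theta = 5 deg = 0.0873 rad
cos(theta) = 0.9962
W = 321 * 1.37 * 0.9962
W = 438.0965


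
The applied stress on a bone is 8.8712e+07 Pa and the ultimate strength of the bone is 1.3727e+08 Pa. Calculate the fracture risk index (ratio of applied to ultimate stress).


FRI = applied / ultimate
FRI = 8.8712e+07 / 1.3727e+08
FRI = 0.6463


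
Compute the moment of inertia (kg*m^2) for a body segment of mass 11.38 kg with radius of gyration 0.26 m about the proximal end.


I = m * k^2
I = 11.38 * 0.26^2
k^2 = 0.0676
I = 0.7693


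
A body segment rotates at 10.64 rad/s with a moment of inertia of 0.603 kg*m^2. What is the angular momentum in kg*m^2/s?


L = I * omega
L = 0.603 * 10.64
L = 6.4159


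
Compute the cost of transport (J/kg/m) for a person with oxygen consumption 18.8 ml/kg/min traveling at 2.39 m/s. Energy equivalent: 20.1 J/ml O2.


Power per kg = VO2 * 20.1 / 60
Power per kg = 18.8 * 20.1 / 60 = 6.2980 W/kg
Cost = power_per_kg / speed
Cost = 6.2980 / 2.39
Cost = 2.6351


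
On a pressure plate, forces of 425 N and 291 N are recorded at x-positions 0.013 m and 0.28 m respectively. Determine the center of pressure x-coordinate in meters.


COP_x = (F1*x1 + F2*x2) / (F1 + F2)
COP_x = (425*0.013 + 291*0.28) / (425 + 291)
Numerator = 87.0050
Denominator = 716
COP_x = 0.1215


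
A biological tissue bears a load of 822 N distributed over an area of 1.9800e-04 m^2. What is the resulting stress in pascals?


stress = F / A
stress = 822 / 1.9800e-04
stress = 4.1515e+06


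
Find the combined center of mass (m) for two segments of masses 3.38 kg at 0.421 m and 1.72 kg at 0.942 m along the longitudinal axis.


COM = (m1*x1 + m2*x2) / (m1 + m2)
COM = (3.38*0.421 + 1.72*0.942) / (3.38 + 1.72)
Numerator = 3.0432
Denominator = 5.1000
COM = 0.5967


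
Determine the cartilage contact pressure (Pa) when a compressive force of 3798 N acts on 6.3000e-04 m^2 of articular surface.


P = F / A
P = 3798 / 6.3000e-04
P = 6.0286e+06


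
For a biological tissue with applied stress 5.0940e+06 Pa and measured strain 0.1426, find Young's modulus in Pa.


E = stress / strain
E = 5.0940e+06 / 0.1426
E = 3.5722e+07


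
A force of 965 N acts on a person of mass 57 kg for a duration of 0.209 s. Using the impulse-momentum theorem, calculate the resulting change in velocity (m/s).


J = F * dt = 965 * 0.209 = 201.6850 N*s
delta_v = J / m
delta_v = 201.6850 / 57
delta_v = 3.5383


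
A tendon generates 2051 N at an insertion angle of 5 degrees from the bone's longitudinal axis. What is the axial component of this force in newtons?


F_eff = F_tendon * cos(theta)
theta = 5 deg = 0.0873 rad
cos(theta) = 0.9962
F_eff = 2051 * 0.9962
F_eff = 2043.1953


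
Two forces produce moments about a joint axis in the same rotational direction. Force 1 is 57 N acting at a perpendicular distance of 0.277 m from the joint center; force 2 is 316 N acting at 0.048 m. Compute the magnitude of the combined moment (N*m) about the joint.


M = F1 * d1 + F2 * d2
M = 57 * 0.277 + 316 * 0.048
M = 15.7890 + 15.1680
M = 30.9570


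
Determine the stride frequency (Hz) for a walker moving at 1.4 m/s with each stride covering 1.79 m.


f = v / stride_length
f = 1.4 / 1.79
f = 0.7821


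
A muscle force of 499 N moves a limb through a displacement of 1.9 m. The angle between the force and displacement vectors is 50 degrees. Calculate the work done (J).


W = F * d * cos(theta)
theta = 50 deg = 0.8727 rad
cos(theta) = 0.6428
W = 499 * 1.9 * 0.6428
W = 609.4269


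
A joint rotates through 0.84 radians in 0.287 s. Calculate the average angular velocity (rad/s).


omega = delta_theta / delta_t
omega = 0.84 / 0.287
omega = 2.9268


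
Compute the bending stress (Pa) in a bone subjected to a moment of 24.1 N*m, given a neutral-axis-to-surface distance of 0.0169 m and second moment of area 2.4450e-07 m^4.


sigma = M * c / I
sigma = 24.1 * 0.0169 / 2.4450e-07
M * c = 0.4073
sigma = 1.6658e+06


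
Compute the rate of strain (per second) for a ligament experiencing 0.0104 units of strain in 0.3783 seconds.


strain_rate = delta_strain / delta_t
strain_rate = 0.0104 / 0.3783
strain_rate = 0.0275


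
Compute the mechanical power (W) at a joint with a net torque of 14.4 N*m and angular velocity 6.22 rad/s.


P = M * omega
P = 14.4 * 6.22
P = 89.5680


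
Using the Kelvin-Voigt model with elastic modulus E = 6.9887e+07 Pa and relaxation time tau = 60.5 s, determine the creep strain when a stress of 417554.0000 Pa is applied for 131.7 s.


epsilon(t) = (sigma/E) * (1 - exp(-t/tau))
sigma/E = 417554.0000 / 6.9887e+07 = 0.0060
exp(-t/tau) = exp(-131.7 / 60.5) = 0.1134
epsilon = 0.0060 * (1 - 0.1134)
epsilon = 0.0053


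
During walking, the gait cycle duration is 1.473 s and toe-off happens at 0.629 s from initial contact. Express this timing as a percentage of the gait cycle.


pct = (event_time / cycle_time) * 100
pct = (0.629 / 1.473) * 100
ratio = 0.4270
pct = 42.7020


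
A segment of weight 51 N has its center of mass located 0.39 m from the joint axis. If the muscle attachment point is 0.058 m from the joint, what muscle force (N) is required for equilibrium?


F_muscle = W * d_load / d_muscle
F_muscle = 51 * 0.39 / 0.058
Numerator = 19.8900
F_muscle = 342.9310


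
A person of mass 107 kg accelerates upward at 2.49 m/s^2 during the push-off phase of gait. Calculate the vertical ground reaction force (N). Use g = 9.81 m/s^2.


GRF = m * (g + a)
GRF = 107 * (9.81 + 2.49)
GRF = 107 * 12.3000
GRF = 1316.1000


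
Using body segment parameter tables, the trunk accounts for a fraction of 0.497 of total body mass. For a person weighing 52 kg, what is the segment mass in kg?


m_segment = body_mass * fraction
m_segment = 52 * 0.497
m_segment = 25.8440


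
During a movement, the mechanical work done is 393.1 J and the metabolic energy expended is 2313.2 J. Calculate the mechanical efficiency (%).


eta = (W_mech / E_meta) * 100
eta = (393.1 / 2313.2) * 100
ratio = 0.1699
eta = 16.9938


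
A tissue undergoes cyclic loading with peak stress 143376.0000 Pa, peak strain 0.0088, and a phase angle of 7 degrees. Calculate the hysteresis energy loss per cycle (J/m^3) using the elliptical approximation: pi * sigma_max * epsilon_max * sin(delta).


E_loss = pi * sigma_max * epsilon_max * sin(delta)
delta = 7 deg = 0.1222 rad
sin(delta) = 0.1219
E_loss = pi * 143376.0000 * 0.0088 * 0.1219
E_loss = 483.0627


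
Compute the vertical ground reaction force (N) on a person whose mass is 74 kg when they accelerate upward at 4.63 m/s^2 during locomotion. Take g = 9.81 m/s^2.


GRF = m * (g + a)
GRF = 74 * (9.81 + 4.63)
GRF = 74 * 14.4400
GRF = 1068.5600


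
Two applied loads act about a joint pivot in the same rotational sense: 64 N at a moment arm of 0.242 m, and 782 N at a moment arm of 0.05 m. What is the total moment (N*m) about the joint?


M = F1 * d1 + F2 * d2
M = 64 * 0.242 + 782 * 0.05
M = 15.4880 + 39.1000
M = 54.5880


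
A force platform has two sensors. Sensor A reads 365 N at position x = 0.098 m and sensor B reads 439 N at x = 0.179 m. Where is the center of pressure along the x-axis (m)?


COP_x = (F1*x1 + F2*x2) / (F1 + F2)
COP_x = (365*0.098 + 439*0.179) / (365 + 439)
Numerator = 114.3510
Denominator = 804
COP_x = 0.1422


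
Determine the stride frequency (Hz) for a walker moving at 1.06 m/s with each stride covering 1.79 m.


f = v / stride_length
f = 1.06 / 1.79
f = 0.5922


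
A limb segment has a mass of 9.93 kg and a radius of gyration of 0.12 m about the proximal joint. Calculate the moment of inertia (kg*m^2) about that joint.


I = m * k^2
I = 9.93 * 0.12^2
k^2 = 0.0144
I = 0.1430


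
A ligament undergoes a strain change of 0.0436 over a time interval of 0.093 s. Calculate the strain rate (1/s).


strain_rate = delta_strain / delta_t
strain_rate = 0.0436 / 0.093
strain_rate = 0.4688


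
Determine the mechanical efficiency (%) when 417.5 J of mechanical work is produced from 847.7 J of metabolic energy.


eta = (W_mech / E_meta) * 100
eta = (417.5 / 847.7) * 100
ratio = 0.4925
eta = 49.2509


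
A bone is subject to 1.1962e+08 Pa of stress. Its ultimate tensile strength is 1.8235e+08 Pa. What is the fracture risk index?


FRI = applied / ultimate
FRI = 1.1962e+08 / 1.8235e+08
FRI = 0.6560


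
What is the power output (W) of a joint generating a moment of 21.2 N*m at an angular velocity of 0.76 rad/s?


P = M * omega
P = 21.2 * 0.76
P = 16.1120


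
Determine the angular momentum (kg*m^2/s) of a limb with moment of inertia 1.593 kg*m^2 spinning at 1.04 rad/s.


L = I * omega
L = 1.593 * 1.04
L = 1.6567


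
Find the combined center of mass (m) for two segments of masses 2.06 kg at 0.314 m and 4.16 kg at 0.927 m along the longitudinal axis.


COM = (m1*x1 + m2*x2) / (m1 + m2)
COM = (2.06*0.314 + 4.16*0.927) / (2.06 + 4.16)
Numerator = 4.5032
Denominator = 6.2200
COM = 0.7240


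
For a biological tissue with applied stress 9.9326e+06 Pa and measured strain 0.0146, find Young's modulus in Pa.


E = stress / strain
E = 9.9326e+06 / 0.0146
E = 6.8032e+08


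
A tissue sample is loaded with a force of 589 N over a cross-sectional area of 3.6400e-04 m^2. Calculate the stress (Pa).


stress = F / A
stress = 589 / 3.6400e-04
stress = 1.6181e+06


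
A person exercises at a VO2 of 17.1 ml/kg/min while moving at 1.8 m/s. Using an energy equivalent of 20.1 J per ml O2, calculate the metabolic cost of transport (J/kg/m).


Power per kg = VO2 * 20.1 / 60
Power per kg = 17.1 * 20.1 / 60 = 5.7285 W/kg
Cost = power_per_kg / speed
Cost = 5.7285 / 1.8
Cost = 3.1825


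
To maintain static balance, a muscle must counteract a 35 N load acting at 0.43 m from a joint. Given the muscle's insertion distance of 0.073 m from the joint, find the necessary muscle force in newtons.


F_muscle = W * d_load / d_muscle
F_muscle = 35 * 0.43 / 0.073
Numerator = 15.0500
F_muscle = 206.1644


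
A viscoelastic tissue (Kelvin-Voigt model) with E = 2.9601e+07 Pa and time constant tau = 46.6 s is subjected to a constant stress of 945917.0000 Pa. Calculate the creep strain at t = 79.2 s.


epsilon(t) = (sigma/E) * (1 - exp(-t/tau))
sigma/E = 945917.0000 / 2.9601e+07 = 0.0320
exp(-t/tau) = exp(-79.2 / 46.6) = 0.1828
epsilon = 0.0320 * (1 - 0.1828)
epsilon = 0.0261


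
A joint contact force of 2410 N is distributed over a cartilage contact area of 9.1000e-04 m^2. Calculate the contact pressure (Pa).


P = F / A
P = 2410 / 9.1000e-04
P = 2.6484e+06


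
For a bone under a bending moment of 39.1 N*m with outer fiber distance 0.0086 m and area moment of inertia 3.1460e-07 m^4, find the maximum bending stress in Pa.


sigma = M * c / I
sigma = 39.1 * 0.0086 / 3.1460e-07
M * c = 0.3363
sigma = 1.0688e+06


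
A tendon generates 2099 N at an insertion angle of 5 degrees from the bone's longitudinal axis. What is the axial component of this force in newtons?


F_eff = F_tendon * cos(theta)
theta = 5 deg = 0.0873 rad
cos(theta) = 0.9962
F_eff = 2099 * 0.9962
F_eff = 2091.0127


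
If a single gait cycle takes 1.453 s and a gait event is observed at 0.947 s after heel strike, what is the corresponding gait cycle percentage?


pct = (event_time / cycle_time) * 100
pct = (0.947 / 1.453) * 100
ratio = 0.6518
pct = 65.1755


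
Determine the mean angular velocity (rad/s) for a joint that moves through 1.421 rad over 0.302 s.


omega = delta_theta / delta_t
omega = 1.421 / 0.302
omega = 4.7053


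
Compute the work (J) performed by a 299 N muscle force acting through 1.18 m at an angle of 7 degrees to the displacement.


W = F * d * cos(theta)
theta = 7 deg = 0.1222 rad
cos(theta) = 0.9925
W = 299 * 1.18 * 0.9925
W = 350.1901


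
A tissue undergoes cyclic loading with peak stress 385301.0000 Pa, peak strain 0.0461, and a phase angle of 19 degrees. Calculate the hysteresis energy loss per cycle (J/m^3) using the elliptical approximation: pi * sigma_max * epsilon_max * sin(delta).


E_loss = pi * sigma_max * epsilon_max * sin(delta)
delta = 19 deg = 0.3316 rad
sin(delta) = 0.3256
E_loss = pi * 385301.0000 * 0.0461 * 0.3256
E_loss = 18167.4031


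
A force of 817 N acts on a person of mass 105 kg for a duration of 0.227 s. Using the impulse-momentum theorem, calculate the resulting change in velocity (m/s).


J = F * dt = 817 * 0.227 = 185.4590 N*s
delta_v = J / m
delta_v = 185.4590 / 105
delta_v = 1.7663


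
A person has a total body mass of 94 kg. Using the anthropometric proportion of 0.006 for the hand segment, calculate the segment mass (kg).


m_segment = body_mass * fraction
m_segment = 94 * 0.006
m_segment = 0.5640


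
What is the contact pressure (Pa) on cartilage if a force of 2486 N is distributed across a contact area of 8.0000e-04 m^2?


P = F / A
P = 2486 / 8.0000e-04
P = 3.1075e+06


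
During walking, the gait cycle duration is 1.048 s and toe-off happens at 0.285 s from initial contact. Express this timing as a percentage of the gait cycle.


pct = (event_time / cycle_time) * 100
pct = (0.285 / 1.048) * 100
ratio = 0.2719
pct = 27.1947


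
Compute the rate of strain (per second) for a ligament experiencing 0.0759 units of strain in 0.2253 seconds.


strain_rate = delta_strain / delta_t
strain_rate = 0.0759 / 0.2253
strain_rate = 0.3369


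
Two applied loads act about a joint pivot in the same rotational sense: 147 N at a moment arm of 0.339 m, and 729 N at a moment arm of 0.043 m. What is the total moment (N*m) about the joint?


M = F1 * d1 + F2 * d2
M = 147 * 0.339 + 729 * 0.043
M = 49.8330 + 31.3470
M = 81.1800


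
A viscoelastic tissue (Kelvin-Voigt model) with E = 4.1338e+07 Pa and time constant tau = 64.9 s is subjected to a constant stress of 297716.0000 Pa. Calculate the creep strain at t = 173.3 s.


epsilon(t) = (sigma/E) * (1 - exp(-t/tau))
sigma/E = 297716.0000 / 4.1338e+07 = 0.0072
exp(-t/tau) = exp(-173.3 / 64.9) = 0.0692
epsilon = 0.0072 * (1 - 0.0692)
epsilon = 0.0067


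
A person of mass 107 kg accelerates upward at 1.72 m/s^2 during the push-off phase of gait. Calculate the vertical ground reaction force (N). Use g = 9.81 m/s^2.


GRF = m * (g + a)
GRF = 107 * (9.81 + 1.72)
GRF = 107 * 11.5300
GRF = 1233.7100


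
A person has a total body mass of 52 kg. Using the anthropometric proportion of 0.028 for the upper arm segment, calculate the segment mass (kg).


m_segment = body_mass * fraction
m_segment = 52 * 0.028
m_segment = 1.4560


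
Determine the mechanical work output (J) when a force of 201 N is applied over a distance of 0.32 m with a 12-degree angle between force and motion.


W = F * d * cos(theta)
theta = 12 deg = 0.2094 rad
cos(theta) = 0.9781
W = 201 * 0.32 * 0.9781
W = 62.9145


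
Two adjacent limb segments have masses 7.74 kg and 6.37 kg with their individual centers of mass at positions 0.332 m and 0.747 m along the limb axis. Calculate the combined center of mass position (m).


COM = (m1*x1 + m2*x2) / (m1 + m2)
COM = (7.74*0.332 + 6.37*0.747) / (7.74 + 6.37)
Numerator = 7.3281
Denominator = 14.1100
COM = 0.5194


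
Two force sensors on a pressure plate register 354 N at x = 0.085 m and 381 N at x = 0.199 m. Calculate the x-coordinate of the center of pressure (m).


COP_x = (F1*x1 + F2*x2) / (F1 + F2)
COP_x = (354*0.085 + 381*0.199) / (354 + 381)
Numerator = 105.9090
Denominator = 735
COP_x = 0.1441


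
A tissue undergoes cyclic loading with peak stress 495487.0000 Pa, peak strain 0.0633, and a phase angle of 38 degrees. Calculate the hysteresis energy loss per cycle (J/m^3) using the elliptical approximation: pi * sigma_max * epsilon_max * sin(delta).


E_loss = pi * sigma_max * epsilon_max * sin(delta)
delta = 38 deg = 0.6632 rad
sin(delta) = 0.6157
E_loss = pi * 495487.0000 * 0.0633 * 0.6157
E_loss = 60663.5506


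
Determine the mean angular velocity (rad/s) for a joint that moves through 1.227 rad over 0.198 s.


omega = delta_theta / delta_t
omega = 1.227 / 0.198
omega = 6.1970


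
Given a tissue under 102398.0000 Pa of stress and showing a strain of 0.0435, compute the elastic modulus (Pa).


E = stress / strain
E = 102398.0000 / 0.0435
E = 2.3540e+06


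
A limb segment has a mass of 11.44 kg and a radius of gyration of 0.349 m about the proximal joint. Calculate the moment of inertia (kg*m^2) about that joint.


I = m * k^2
I = 11.44 * 0.349^2
k^2 = 0.1218
I = 1.3934


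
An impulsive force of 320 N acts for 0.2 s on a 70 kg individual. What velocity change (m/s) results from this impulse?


J = F * dt = 320 * 0.2 = 64.0000 N*s
delta_v = J / m
delta_v = 64.0000 / 70
delta_v = 0.9143


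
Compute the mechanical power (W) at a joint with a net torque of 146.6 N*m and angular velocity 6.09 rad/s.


P = M * omega
P = 146.6 * 6.09
P = 892.7940


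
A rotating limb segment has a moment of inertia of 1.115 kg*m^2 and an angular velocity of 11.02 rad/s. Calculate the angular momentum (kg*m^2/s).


L = I * omega
L = 1.115 * 11.02
L = 12.2873


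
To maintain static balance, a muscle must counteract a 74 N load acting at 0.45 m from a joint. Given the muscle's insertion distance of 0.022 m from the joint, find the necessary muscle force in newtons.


F_muscle = W * d_load / d_muscle
F_muscle = 74 * 0.45 / 0.022
Numerator = 33.3000
F_muscle = 1513.6364


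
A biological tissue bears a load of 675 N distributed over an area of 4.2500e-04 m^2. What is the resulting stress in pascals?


stress = F / A
stress = 675 / 4.2500e-04
stress = 1.5882e+06


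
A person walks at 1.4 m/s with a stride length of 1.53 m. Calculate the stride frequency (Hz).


f = v / stride_length
f = 1.4 / 1.53
f = 0.9150


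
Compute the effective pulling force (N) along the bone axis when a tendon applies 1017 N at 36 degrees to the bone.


F_eff = F_tendon * cos(theta)
theta = 36 deg = 0.6283 rad
cos(theta) = 0.8090
F_eff = 1017 * 0.8090
F_eff = 822.7703


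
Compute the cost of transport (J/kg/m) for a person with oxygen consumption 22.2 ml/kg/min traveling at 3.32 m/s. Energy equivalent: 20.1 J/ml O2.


Power per kg = VO2 * 20.1 / 60
Power per kg = 22.2 * 20.1 / 60 = 7.4370 W/kg
Cost = power_per_kg / speed
Cost = 7.4370 / 3.32
Cost = 2.2401


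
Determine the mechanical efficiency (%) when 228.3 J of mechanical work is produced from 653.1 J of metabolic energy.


eta = (W_mech / E_meta) * 100
eta = (228.3 / 653.1) * 100
ratio = 0.3496
eta = 34.9564


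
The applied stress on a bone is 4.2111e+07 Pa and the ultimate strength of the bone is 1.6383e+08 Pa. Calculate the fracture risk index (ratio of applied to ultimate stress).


FRI = applied / ultimate
FRI = 4.2111e+07 / 1.6383e+08
FRI = 0.2570


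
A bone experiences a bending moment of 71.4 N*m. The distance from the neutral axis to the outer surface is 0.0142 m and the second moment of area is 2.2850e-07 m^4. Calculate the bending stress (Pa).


sigma = M * c / I
sigma = 71.4 * 0.0142 / 2.2850e-07
M * c = 1.0139
sigma = 4.4371e+06


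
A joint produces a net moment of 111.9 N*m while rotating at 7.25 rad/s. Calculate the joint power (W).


P = M * omega
P = 111.9 * 7.25
P = 811.2750


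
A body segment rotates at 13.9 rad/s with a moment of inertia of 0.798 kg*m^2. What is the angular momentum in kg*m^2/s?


L = I * omega
L = 0.798 * 13.9
L = 11.0922


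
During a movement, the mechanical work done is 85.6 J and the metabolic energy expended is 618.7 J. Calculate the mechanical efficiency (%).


eta = (W_mech / E_meta) * 100
eta = (85.6 / 618.7) * 100
ratio = 0.1384
eta = 13.8355


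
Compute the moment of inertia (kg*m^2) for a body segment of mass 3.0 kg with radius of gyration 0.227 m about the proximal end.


I = m * k^2
I = 3.0 * 0.227^2
k^2 = 0.0515
I = 0.1546


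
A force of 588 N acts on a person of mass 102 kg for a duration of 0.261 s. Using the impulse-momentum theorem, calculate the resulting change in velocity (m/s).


J = F * dt = 588 * 0.261 = 153.4680 N*s
delta_v = J / m
delta_v = 153.4680 / 102
delta_v = 1.5046


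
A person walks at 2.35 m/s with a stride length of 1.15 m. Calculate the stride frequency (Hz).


f = v / stride_length
f = 2.35 / 1.15
f = 2.0435


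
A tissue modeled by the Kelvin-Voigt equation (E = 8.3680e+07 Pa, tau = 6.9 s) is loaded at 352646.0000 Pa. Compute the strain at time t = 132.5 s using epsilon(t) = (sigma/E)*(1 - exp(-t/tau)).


epsilon(t) = (sigma/E) * (1 - exp(-t/tau))
sigma/E = 352646.0000 / 8.3680e+07 = 0.0042
exp(-t/tau) = exp(-132.5 / 6.9) = 4.5739e-09
epsilon = 0.0042 * (1 - 4.5739e-09)
epsilon = 0.0042


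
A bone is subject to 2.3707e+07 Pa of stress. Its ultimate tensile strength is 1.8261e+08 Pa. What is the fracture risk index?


FRI = applied / ultimate
FRI = 2.3707e+07 / 1.8261e+08
FRI = 0.1298


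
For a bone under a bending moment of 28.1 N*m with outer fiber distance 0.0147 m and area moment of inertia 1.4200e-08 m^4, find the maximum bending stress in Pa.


sigma = M * c / I
sigma = 28.1 * 0.0147 / 1.4200e-08
M * c = 0.4131
sigma = 2.9089e+07


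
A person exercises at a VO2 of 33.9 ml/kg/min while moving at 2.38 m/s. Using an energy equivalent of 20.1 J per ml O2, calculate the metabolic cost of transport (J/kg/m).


Power per kg = VO2 * 20.1 / 60
Power per kg = 33.9 * 20.1 / 60 = 11.3565 W/kg
Cost = power_per_kg / speed
Cost = 11.3565 / 2.38
Cost = 4.7716


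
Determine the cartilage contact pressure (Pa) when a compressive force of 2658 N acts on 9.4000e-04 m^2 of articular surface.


P = F / A
P = 2658 / 9.4000e-04
P = 2.8277e+06


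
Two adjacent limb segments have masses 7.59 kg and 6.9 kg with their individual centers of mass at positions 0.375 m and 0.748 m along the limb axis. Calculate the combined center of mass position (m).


COM = (m1*x1 + m2*x2) / (m1 + m2)
COM = (7.59*0.375 + 6.9*0.748) / (7.59 + 6.9)
Numerator = 8.0075
Denominator = 14.4900
COM = 0.5526


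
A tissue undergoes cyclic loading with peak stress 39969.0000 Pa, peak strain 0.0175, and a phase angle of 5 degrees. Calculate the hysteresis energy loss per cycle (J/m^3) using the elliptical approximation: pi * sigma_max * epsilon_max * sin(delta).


E_loss = pi * sigma_max * epsilon_max * sin(delta)
delta = 5 deg = 0.0873 rad
sin(delta) = 0.0872
E_loss = pi * 39969.0000 * 0.0175 * 0.0872
E_loss = 191.5169


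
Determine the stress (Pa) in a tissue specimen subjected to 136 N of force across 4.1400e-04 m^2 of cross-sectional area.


stress = F / A
stress = 136 / 4.1400e-04
stress = 328502.4155


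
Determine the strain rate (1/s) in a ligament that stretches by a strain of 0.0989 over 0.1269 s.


strain_rate = delta_strain / delta_t
strain_rate = 0.0989 / 0.1269
strain_rate = 0.7794


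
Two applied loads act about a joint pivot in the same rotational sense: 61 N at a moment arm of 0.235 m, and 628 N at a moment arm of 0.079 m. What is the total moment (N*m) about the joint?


M = F1 * d1 + F2 * d2
M = 61 * 0.235 + 628 * 0.079
M = 14.3350 + 49.6120
M = 63.9470


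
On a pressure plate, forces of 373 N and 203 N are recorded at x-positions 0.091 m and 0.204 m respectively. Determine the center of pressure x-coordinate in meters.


COP_x = (F1*x1 + F2*x2) / (F1 + F2)
COP_x = (373*0.091 + 203*0.204) / (373 + 203)
Numerator = 75.3550
Denominator = 576
COP_x = 0.1308


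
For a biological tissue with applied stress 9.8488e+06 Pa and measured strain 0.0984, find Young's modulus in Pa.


E = stress / strain
E = 9.8488e+06 / 0.0984
E = 1.0009e+08


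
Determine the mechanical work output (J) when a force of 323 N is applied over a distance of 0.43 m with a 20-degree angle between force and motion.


W = F * d * cos(theta)
theta = 20 deg = 0.3491 rad
cos(theta) = 0.9397
W = 323 * 0.43 * 0.9397
W = 130.5139


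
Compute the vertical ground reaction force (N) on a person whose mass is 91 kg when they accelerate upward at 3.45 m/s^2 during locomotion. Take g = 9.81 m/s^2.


GRF = m * (g + a)
GRF = 91 * (9.81 + 3.45)
GRF = 91 * 13.2600
GRF = 1206.6600


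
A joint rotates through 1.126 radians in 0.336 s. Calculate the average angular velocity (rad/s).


omega = delta_theta / delta_t
omega = 1.126 / 0.336
omega = 3.3512


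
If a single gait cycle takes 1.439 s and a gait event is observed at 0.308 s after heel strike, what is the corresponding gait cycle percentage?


pct = (event_time / cycle_time) * 100
pct = (0.308 / 1.439) * 100
ratio = 0.2140
pct = 21.4038


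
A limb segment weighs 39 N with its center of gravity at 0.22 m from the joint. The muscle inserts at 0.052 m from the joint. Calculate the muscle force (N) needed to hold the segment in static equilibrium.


F_muscle = W * d_load / d_muscle
F_muscle = 39 * 0.22 / 0.052
Numerator = 8.5800
F_muscle = 165.0000


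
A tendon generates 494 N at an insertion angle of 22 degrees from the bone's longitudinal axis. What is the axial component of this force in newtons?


F_eff = F_tendon * cos(theta)
theta = 22 deg = 0.3840 rad
cos(theta) = 0.9272
F_eff = 494 * 0.9272
F_eff = 458.0288


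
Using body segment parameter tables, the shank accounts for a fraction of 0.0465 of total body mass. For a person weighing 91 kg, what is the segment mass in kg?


m_segment = body_mass * fraction
m_segment = 91 * 0.0465
m_segment = 4.2315


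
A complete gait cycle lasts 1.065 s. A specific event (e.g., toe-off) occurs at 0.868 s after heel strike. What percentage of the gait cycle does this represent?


pct = (event_time / cycle_time) * 100
pct = (0.868 / 1.065) * 100
ratio = 0.8150
pct = 81.5023


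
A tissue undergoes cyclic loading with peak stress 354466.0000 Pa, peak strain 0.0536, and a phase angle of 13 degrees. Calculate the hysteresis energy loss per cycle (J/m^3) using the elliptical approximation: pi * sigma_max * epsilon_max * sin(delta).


E_loss = pi * sigma_max * epsilon_max * sin(delta)
delta = 13 deg = 0.2269 rad
sin(delta) = 0.2250
E_loss = pi * 354466.0000 * 0.0536 * 0.2250
E_loss = 13426.9472


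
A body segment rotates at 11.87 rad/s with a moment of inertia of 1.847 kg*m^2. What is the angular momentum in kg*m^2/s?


L = I * omega
L = 1.847 * 11.87
L = 21.9239


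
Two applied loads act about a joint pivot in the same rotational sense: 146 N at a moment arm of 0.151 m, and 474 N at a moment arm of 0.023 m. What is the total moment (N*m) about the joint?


M = F1 * d1 + F2 * d2
M = 146 * 0.151 + 474 * 0.023
M = 22.0460 + 10.9020
M = 32.9480


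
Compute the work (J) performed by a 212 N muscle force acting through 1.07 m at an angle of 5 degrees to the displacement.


W = F * d * cos(theta)
theta = 5 deg = 0.0873 rad
cos(theta) = 0.9962
W = 212 * 1.07 * 0.9962
W = 225.9768


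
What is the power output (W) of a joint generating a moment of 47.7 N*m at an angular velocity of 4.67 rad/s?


P = M * omega
P = 47.7 * 4.67
P = 222.7590


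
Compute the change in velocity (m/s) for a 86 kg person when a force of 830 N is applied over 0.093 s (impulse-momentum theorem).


J = F * dt = 830 * 0.093 = 77.1900 N*s
delta_v = J / m
delta_v = 77.1900 / 86
delta_v = 0.8976


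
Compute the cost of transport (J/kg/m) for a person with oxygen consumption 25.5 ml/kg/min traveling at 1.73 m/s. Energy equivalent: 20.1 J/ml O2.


Power per kg = VO2 * 20.1 / 60
Power per kg = 25.5 * 20.1 / 60 = 8.5425 W/kg
Cost = power_per_kg / speed
Cost = 8.5425 / 1.73
Cost = 4.9379


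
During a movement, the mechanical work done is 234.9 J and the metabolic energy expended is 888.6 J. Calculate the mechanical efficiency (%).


eta = (W_mech / E_meta) * 100
eta = (234.9 / 888.6) * 100
ratio = 0.2643
eta = 26.4348


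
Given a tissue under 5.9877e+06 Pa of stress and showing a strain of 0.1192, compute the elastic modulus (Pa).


E = stress / strain
E = 5.9877e+06 / 0.1192
E = 5.0232e+07


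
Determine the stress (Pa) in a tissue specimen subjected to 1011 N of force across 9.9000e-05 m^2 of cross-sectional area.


stress = F / A
stress = 1011 / 9.9000e-05
stress = 1.0212e+07


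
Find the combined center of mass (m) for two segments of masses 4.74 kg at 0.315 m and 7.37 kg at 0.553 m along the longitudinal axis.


COM = (m1*x1 + m2*x2) / (m1 + m2)
COM = (4.74*0.315 + 7.37*0.553) / (4.74 + 7.37)
Numerator = 5.5687
Denominator = 12.1100
COM = 0.4598


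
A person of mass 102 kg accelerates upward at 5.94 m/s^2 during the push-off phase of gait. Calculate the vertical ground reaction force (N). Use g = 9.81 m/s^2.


GRF = m * (g + a)
GRF = 102 * (9.81 + 5.94)
GRF = 102 * 15.7500
GRF = 1606.5000


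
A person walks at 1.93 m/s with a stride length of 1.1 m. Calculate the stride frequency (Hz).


f = v / stride_length
f = 1.93 / 1.1
f = 1.7545


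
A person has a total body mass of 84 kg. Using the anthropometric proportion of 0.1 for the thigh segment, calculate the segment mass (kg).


m_segment = body_mass * fraction
m_segment = 84 * 0.1
m_segment = 8.4000


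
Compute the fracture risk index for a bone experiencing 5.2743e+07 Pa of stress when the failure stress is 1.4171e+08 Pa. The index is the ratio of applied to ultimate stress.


FRI = applied / ultimate
FRI = 5.2743e+07 / 1.4171e+08
FRI = 0.3722


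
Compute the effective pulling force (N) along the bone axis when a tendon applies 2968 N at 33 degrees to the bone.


F_eff = F_tendon * cos(theta)
theta = 33 deg = 0.5760 rad
cos(theta) = 0.8387
F_eff = 2968 * 0.8387
F_eff = 2489.1742


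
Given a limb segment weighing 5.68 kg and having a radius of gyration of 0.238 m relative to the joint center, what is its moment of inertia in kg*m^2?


I = m * k^2
I = 5.68 * 0.238^2
k^2 = 0.0566
I = 0.3217


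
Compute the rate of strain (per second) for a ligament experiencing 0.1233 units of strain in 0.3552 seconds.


strain_rate = delta_strain / delta_t
strain_rate = 0.1233 / 0.3552
strain_rate = 0.3471


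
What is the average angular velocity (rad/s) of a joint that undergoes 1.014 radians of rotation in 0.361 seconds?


omega = delta_theta / delta_t
omega = 1.014 / 0.361
omega = 2.8089


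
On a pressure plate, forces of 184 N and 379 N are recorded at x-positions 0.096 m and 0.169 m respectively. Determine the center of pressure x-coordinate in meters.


COP_x = (F1*x1 + F2*x2) / (F1 + F2)
COP_x = (184*0.096 + 379*0.169) / (184 + 379)
Numerator = 81.7150
Denominator = 563
COP_x = 0.1451


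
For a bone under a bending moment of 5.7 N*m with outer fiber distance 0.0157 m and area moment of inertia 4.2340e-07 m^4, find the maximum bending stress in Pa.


sigma = M * c / I
sigma = 5.7 * 0.0157 / 4.2340e-07
M * c = 0.0895
sigma = 211360.4157


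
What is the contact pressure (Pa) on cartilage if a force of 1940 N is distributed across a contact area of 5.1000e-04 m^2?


P = F / A
P = 1940 / 5.1000e-04
P = 3.8039e+06


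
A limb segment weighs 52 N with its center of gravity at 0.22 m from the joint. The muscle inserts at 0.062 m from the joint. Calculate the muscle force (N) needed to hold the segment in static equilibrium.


F_muscle = W * d_load / d_muscle
F_muscle = 52 * 0.22 / 0.062
Numerator = 11.4400
F_muscle = 184.5161


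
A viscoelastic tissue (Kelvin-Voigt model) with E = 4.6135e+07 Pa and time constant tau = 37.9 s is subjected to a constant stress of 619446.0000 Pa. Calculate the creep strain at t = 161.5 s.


epsilon(t) = (sigma/E) * (1 - exp(-t/tau))
sigma/E = 619446.0000 / 4.6135e+07 = 0.0134
exp(-t/tau) = exp(-161.5 / 37.9) = 0.0141
epsilon = 0.0134 * (1 - 0.0141)
epsilon = 0.0132


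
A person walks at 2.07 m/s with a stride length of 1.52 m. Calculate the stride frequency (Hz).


f = v / stride_length
f = 2.07 / 1.52
f = 1.3618


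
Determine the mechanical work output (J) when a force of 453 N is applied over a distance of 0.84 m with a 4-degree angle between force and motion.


W = F * d * cos(theta)
theta = 4 deg = 0.0698 rad
cos(theta) = 0.9976
W = 453 * 0.84 * 0.9976
W = 379.5931


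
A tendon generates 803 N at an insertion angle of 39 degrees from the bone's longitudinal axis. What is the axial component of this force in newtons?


F_eff = F_tendon * cos(theta)
theta = 39 deg = 0.6807 rad
cos(theta) = 0.7771
F_eff = 803 * 0.7771
F_eff = 624.0482


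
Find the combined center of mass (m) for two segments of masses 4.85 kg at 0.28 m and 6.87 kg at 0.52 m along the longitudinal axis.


COM = (m1*x1 + m2*x2) / (m1 + m2)
COM = (4.85*0.28 + 6.87*0.52) / (4.85 + 6.87)
Numerator = 4.9304
Denominator = 11.7200
COM = 0.4207


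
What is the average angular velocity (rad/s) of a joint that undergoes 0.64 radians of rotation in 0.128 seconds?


omega = delta_theta / delta_t
omega = 0.64 / 0.128
omega = 5.0000


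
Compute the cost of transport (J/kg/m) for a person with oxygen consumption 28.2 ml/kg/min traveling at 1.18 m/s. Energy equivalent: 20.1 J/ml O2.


Power per kg = VO2 * 20.1 / 60
Power per kg = 28.2 * 20.1 / 60 = 9.4470 W/kg
Cost = power_per_kg / speed
Cost = 9.4470 / 1.18
Cost = 8.0059


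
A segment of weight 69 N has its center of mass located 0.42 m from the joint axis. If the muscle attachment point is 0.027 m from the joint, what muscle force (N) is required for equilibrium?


F_muscle = W * d_load / d_muscle
F_muscle = 69 * 0.42 / 0.027
Numerator = 28.9800
F_muscle = 1073.3333


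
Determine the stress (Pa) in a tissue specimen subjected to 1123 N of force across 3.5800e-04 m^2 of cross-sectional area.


stress = F / A
stress = 1123 / 3.5800e-04
stress = 3.1369e+06


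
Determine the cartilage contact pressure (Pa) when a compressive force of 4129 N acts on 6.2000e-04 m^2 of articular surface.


P = F / A
P = 4129 / 6.2000e-04
P = 6.6597e+06


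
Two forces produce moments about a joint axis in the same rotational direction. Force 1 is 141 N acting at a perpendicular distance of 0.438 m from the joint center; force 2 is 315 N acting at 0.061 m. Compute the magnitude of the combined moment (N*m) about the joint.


M = F1 * d1 + F2 * d2
M = 141 * 0.438 + 315 * 0.061
M = 61.7580 + 19.2150
M = 80.9730


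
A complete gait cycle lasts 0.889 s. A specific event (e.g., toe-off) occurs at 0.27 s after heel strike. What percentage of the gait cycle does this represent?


pct = (event_time / cycle_time) * 100
pct = (0.27 / 0.889) * 100
ratio = 0.3037
pct = 30.3712


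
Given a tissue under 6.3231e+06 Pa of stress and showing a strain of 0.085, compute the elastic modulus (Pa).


E = stress / strain
E = 6.3231e+06 / 0.085
E = 7.4389e+07


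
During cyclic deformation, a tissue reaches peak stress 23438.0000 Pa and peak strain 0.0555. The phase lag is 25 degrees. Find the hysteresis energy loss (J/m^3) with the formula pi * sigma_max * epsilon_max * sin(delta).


E_loss = pi * sigma_max * epsilon_max * sin(delta)
delta = 25 deg = 0.4363 rad
sin(delta) = 0.4226
E_loss = pi * 23438.0000 * 0.0555 * 0.4226
E_loss = 1727.0769


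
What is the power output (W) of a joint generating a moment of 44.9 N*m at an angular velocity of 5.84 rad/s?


P = M * omega
P = 44.9 * 5.84
P = 262.2160
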